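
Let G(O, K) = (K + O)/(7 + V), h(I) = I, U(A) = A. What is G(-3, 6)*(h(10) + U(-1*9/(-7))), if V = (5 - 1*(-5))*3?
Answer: 237/259 ≈ 0.91506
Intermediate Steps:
V = 30 (V = (5 + 5)*3 = 10*3 = 30)
G(O, K) = K/37 + O/37 (G(O, K) = (K + O)/(7 + 30) = (K + O)/37 = (K + O)*(1/37) = K/37 + O/37)
G(-3, 6)*(h(10) + U(-1*9/(-7))) = ((1/37)*6 + (1/37)*(-3))*(10 - 1*9/(-7)) = (6/37 - 3/37)*(10 - 9*(-⅐)) = 3*(10 + 9/7)/37 = (3/37)*(79/7) = 237/259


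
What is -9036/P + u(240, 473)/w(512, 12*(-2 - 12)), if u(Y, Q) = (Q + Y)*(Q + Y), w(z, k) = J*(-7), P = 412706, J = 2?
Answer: -14986218787/412706 ≈ -36312.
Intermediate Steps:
w(z, k) = -14 (w(z, k) = 2*(-7) = -14)
u(Y, Q) = (Q + Y)**2
-9036/P + u(240, 473)/w(512, 12*(-2 - 12)) = -9036/412706 + (473 + 240)**2/(-14) = -9036*1/412706 + 713**2*(-1/14) = -4518/206353 + 508369*(-1/14) = -4518/206353 - 508369/14 = -14986218787/412706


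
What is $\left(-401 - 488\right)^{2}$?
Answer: $790321$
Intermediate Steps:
$\left(-401 - 488\right)^{2} = \left(-889\right)^{2} = 790321$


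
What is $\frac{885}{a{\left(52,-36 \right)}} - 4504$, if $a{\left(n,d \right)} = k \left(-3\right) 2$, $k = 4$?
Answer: $- \frac{36327}{8} \approx -4540.9$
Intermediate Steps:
$a{\left(n,d \right)} = -24$ ($a{\left(n,d \right)} = 4 \left(-3\right) 2 = \left(-12\right) 2 = -24$)
$\frac{885}{a{\left(52,-36 \right)}} - 4504 = \frac{885}{-24} - 4504 = 885 \left(- \frac{1}{24}\right) - 4504 = - \frac{295}{8} - 4504 = - \frac{36327}{8}$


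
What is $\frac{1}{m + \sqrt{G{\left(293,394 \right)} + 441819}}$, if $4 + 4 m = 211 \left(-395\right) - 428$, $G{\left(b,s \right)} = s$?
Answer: $- \frac{335108}{7011510321} - \frac{16 \sqrt{442213}}{7011510321} \approx -4.9311 \cdot 10^{-5}$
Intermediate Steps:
$m = - \frac{83777}{4}$ ($m = -1 + \frac{211 \left(-395\right) - 428}{4} = -1 + \frac{-83345 - 428}{4} = -1 + \frac{1}{4} \left(-83773\right) = -1 - \frac{83773}{4} = - \frac{83777}{4} \approx -20944.0$)
$\frac{1}{m + \sqrt{G{\left(293,394 \right)} + 441819}} = \frac{1}{- \frac{83777}{4} + \sqrt{394 + 441819}} = \frac{1}{- \frac{83777}{4} + \sqrt{442213}}$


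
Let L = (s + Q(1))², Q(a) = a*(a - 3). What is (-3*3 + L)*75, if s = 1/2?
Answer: -2025/4 ≈ -506.25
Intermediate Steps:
s = ½ (s = 1*(½) = ½ ≈ 0.50000)
Q(a) = a*(-3 + a)
L = 9/4 (L = (½ + 1*(-3 + 1))² = (½ + 1*(-2))² = (½ - 2)² = (-3/2)² = 9/4 ≈ 2.2500)
(-3*3 + L)*75 = (-3*3 + 9/4)*75 = (-9 + 9/4)*75 = -27/4*75 = -2025/4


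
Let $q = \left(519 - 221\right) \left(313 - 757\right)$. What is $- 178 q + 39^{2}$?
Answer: $23553057$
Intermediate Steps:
$q = -132312$ ($q = 298 \left(-444\right) = -132312$)
$- 178 q + 39^{2} = \left(-178\right) \left(-132312\right) + 39^{2} = 23551536 + 1521 = 23553057$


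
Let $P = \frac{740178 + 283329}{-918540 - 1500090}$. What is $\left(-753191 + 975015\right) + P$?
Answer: $\frac{178836385871}{806210} \approx 2.2182 \cdot 10^{5}$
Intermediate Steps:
$P = - \frac{341169}{806210}$ ($P = \frac{1023507}{-2418630} = 1023507 \left(- \frac{1}{2418630}\right) = - \frac{341169}{806210} \approx -0.42318$)
$\left(-753191 + 975015\right) + P = \left(-753191 + 975015\right) - \frac{341169}{806210} = 221824 - \frac{341169}{806210} = \frac{178836385871}{806210}$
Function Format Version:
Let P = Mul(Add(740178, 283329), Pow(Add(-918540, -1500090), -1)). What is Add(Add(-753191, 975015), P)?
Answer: Rational(178836385871, 806210) ≈ 2.2182e+5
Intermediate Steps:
P = Rational(-341169, 806210) (P = Mul(1023507, Pow(-2418630, -1)) = Mul(1023507, Rational(-1, 2418630)) = Rational(-341169, 806210) ≈ -0.42318)
Add(Add(-753191, 975015), P) = Add(Add(-753191, 975015), Rational(-341169, 806210)) = Add(221824, Rational(-341169, 806210)) = Rational(178836385871, 806210)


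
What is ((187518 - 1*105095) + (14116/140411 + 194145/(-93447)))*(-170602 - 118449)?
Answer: -104197600412465176316/4373662239 ≈ -2.3824e+10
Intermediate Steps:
((187518 - 1*105095) + (14116/140411 + 194145/(-93447)))*(-170602 - 118449) = ((187518 - 105095) + (14116*(1/140411) + 194145*(-1/93447)))*(-289051) = (82423 + (14116/140411 - 64715/31149))*(-289051) = (82423 - 8646998581/4373662239)*(-289051) = (360481715726516/4373662239)*(-289051) = -104197600412465176316/4373662239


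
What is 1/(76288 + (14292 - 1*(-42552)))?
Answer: 1/133132 ≈ 7.5113e-6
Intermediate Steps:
1/(76288 + (14292 - 1*(-42552))) = 1/(76288 + (14292 + 42552)) = 1/(76288 + 56844) = 1/133132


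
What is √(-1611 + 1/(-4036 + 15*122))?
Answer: I*√7839830602/2206 ≈ 40.137*I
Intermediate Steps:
√(-1611 + 1/(-4036 + 15*122)) = √(-1611 + 1/(-4036 + 1830)) = √(-1611 + 1/(-2206)) = √(-1611 - 1/2206) = √(-3553867/2206) = I*√7839830602/2206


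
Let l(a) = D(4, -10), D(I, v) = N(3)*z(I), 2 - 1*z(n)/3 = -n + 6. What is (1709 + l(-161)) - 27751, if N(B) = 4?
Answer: -26042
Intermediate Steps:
z(n) = -12 + 3*n (z(n) = 6 - 3*(-n + 6) = 6 - 3*(6 - n) = 6 + (-18 + 3*n) = -12 + 3*n)
D(I, v) = -48 + 12*I (D(I, v) = 4*(-12 + 3*I) = -48 + 12*I)
l(a) = 0 (l(a) = -48 + 12*4 = -48 + 48 = 0)
(1709 + l(-161)) - 27751 = (1709 + 0) - 27751 = 1709 - 27751 = -26042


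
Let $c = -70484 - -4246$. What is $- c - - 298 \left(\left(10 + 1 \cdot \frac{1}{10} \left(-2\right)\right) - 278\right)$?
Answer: $- \frac{68428}{5} \approx -13686.0$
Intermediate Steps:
$c = -66238$ ($c = -70484 + 4246 = -66238$)
$- c - - 298 \left(\left(10 + 1 \cdot \frac{1}{10} \left(-2\right)\right) - 278\right) = \left(-1\right) \left(-66238\right) - - 298 \left(\left(10 + 1 \cdot \frac{1}{10} \left(-2\right)\right) - 278\right) = 66238 - - 298 \left(\left(10 + 1 \cdot \frac{1}{10} \left(-2\right)\right) - 278\right) = 66238 - - 298 \left(\left(10 + \frac{1}{10} \left(-2\right)\right) - 278\right) = 66238 - - 298 \left(\left(10 - \frac{1}{5}\right) - 278\right) = 66238 - - 298 \left(\frac{49}{5} - 278\right) = 66238 - \left(-298\right) \left(- \frac{1341}{5}\right) = 66238 - \frac{399618}{5} = - \frac{68428}{5}$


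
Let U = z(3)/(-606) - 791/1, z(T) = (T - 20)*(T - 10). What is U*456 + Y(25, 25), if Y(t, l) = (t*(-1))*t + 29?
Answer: -36499536/101 ≈ -3.6138e+5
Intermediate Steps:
Y(t, l) = 29 - t² (Y(t, l) = (-t)*t + 29 = -t² + 29 = 29 - t²)
z(T) = (-20 + T)*(-10 + T)
U = -479465/606 (U = (200 + 3² - 30*3)/(-606) - 791/1 = (200 + 9 - 90)*(-1/606) - 791*1 = 119*(-1/606) - 791 = -119/606 - 791 = -479465/606 ≈ -791.20)
U*456 + Y(25, 25) = -479465/606*456 + (29 - 1*25²) = -36439340/101 + (29 - 1*625) = -36439340/101 + (29 - 625) = -36439340/101 - 596 = -36499536/101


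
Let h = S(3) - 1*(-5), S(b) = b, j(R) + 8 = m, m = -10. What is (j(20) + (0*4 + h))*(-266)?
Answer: 2660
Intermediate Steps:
j(R) = -18 (j(R) = -8 - 10 = -18)
h = 8 (h = 3 - 1*(-5) = 3 + 5 = 8)
(j(20) + (0*4 + h))*(-266) = (-18 + (0*4 + 8))*(-266) = (-18 + (0 + 8))*(-266) = (-18 + 8)*(-266) = -10*(-266) = 2660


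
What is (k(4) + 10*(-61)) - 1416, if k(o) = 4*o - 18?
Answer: -2028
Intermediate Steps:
k(o) = -18 + 4*o
(k(4) + 10*(-61)) - 1416 = ((-18 + 4*4) + 10*(-61)) - 1416 = ((-18 + 16) - 610) - 1416 = (-2 - 610) - 1416 = -612 - 1416 = -2028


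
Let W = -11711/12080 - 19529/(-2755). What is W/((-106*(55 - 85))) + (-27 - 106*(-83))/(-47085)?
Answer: -4082937328681/22147041227200 ≈ -0.18436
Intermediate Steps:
W = 40729303/6656080 (W = -11711*1/12080 - 19529*(-1/2755) = -11711/12080 + 19529/2755 = 40729303/6656080 ≈ 6.1191)
W/((-106*(55 - 85))) + (-27 - 106*(-83))/(-47085) = 40729303/(6656080*((-106*(55 - 85)))) + (-27 - 106*(-83))/(-47085) = 40729303/(6656080*((-106*(-30)))) + (-27 + 8798)*(-1/47085) = (40729303/6656080)/3180 + 8771*(-1/47085) = (40729303/6656080)*(1/3180) - 8771/47085 = 40729303/21166334400 - 8771/47085 = -4082937328681/22147041227200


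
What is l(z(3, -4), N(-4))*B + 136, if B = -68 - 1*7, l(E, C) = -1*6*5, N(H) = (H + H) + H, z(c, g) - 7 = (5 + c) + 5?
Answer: 2386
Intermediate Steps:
z(c, g) = 17 + c (z(c, g) = 7 + ((5 + c) + 5) = 7 + (10 + c) = 17 + c)
N(H) = 3*H (N(H) = 2*H + H = 3*H)
l(E, C) = -30 (l(E, C) = -6*5 = -30)
B = -75 (B = -68 - 7 = -75)
l(z(3, -4), N(-4))*B + 136 = -30*(-75) + 136 = 2250 + 136 = 2386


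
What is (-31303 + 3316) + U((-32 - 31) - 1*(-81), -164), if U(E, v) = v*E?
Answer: -30939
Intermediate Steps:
U(E, v) = E*v
(-31303 + 3316) + U((-32 - 31) - 1*(-81), -164) = (-31303 + 3316) + ((-32 - 31) - 1*(-81))*(-164) = -27987 + (-63 + 81)*(-164) = -27987 + 18*(-164) = -27987 - 2952 = -30939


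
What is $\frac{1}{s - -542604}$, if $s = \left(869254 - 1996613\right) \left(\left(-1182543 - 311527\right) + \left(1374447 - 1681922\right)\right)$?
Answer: $\frac{1}{2030988512259} \approx 4.9237 \cdot 10^{-13}$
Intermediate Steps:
$s = 2030987969655$ ($s = - 1127359 \left(-1494070 + \left(1374447 - 1681922\right)\right) = - 1127359 \left(-1494070 - 307475\right) = \left(-1127359\right) \left(-1801545\right) = 2030987969655$)
$\frac{1}{s - -542604} = \frac{1}{2030987969655 - -542604} = \frac{1}{2030987969655 + 542604} = \frac{1}{2030988512259}$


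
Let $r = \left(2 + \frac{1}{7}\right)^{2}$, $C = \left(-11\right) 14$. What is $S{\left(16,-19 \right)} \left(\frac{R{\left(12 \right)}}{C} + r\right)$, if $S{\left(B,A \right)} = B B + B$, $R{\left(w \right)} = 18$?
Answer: $\frac{656064}{539} \approx 1217.2$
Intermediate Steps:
$C = -154$
$S{\left(B,A \right)} = B + B^{2}$ ($S{\left(B,A \right)} = B^{2} + B = B + B^{2}$)
$r = \frac{225}{49}$ ($r = \left(2 + \frac{1}{7}\right)^{2} = \left(\frac{15}{7}\right)^{2} = \frac{225}{49} \approx 4.5918$)
$S{\left(16,-19 \right)} \left(\frac{R{\left(12 \right)}}{C} + r\right) = 16 \left(1 + 16\right) \left(\frac{18}{-154} + \frac{225}{49}\right) = 16 \cdot 17 \left(18 \left(- \frac{1}{154}\right) + \frac{225}{49}\right) = 272 \left(- \frac{9}{77} + \frac{225}{49}\right) = 272 \cdot \frac{2412}{539} = \frac{656064}{539}$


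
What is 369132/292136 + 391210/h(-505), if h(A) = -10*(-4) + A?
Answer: -5705743909/6792162 ≈ -840.05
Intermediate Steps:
h(A) = 40 + A
369132/292136 + 391210/h(-505) = 369132/292136 + 391210/(40 - 505) = 369132*(1/292136) + 391210/(-465) = 92283/73034 + 391210*(-1/465) = 92283/73034 - 78242/93 = -5705743909/6792162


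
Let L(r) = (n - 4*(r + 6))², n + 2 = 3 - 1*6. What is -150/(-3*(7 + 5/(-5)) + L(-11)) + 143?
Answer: 9817/69 ≈ 142.28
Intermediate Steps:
n = -5 (n = -2 + (3 - 1*6) = -2 + (3 - 6) = -2 - 3 = -5)
L(r) = (-29 - 4*r)² (L(r) = (-5 - 4*(r + 6))² = (-5 - 4*(6 + r))² = (-5 + (-24 - 4*r))² = (-29 - 4*r)²)
-150/(-3*(7 + 5/(-5)) + L(-11)) + 143 = -150/(-3*(7 + 5/(-5)) + (29 + 4*(-11))²) + 143 = -150/(-3*(7 + 5*(-⅕)) + (29 - 44)²) + 143 = -150/(-3*(7 - 1) + (-15)²) + 143 = -150/(-3*6 + 225) + 143 = -150/(-18 + 225) + 143 = -150/207 + 143 = -150*1/207 + 143 = -50/69 + 143 = 9817/69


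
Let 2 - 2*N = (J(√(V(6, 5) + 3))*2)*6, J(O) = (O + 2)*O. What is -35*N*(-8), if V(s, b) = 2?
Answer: -8120 - 3360*√5 ≈ -15633.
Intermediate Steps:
J(O) = O*(2 + O) (J(O) = (2 + O)*O = O*(2 + O))
N = 1 - 6*√5*(2 + √5) (N = 1 - (√(2 + 3)*(2 + √(2 + 3)))*2*6/2 = 1 - (√5*(2 + √5))*2*6/2 = 1 - 2*√5*(2 + √5)*6/2 = 1 - 6*√5*(2 + √5) ≈ -55.833)
-35*N*(-8) = -35*(-29 - 12*√5)*(-8) = (1015 + 420*√5)*(-8) = -8120 - 3360*√5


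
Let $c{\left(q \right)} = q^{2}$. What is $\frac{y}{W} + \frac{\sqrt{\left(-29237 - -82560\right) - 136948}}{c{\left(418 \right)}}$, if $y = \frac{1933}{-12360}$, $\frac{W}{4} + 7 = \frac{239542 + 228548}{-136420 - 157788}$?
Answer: $\frac{8886001}{1952529285} + \frac{5 i \sqrt{3345}}{174724} \approx 0.004551 + 0.0016551 i$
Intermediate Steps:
$W = - \frac{1263773}{36776}$ ($W = -28 + 4 \frac{239542 + 228548}{-136420 - 157788} = -28 + 4 \frac{468090}{-294208} = -28 + 4 \cdot 468090 \left(- \frac{1}{294208}\right) = -28 + 4 \left(- \frac{234045}{147104}\right) = -28 - \frac{234045}{36776} = - \frac{1263773}{36776} \approx -34.364$)
$y = - \frac{1933}{12360}$ ($y = 1933 \left(- \frac{1}{12360}\right) = - \frac{1933}{12360} \approx -0.15639$)
$\frac{y}{W} + \frac{\sqrt{\left(-29237 - -82560\right) - 136948}}{c{\left(418 \right)}} = - \frac{1933}{12360 \left(- \frac{1263773}{36776}\right)} + \frac{\sqrt{\left(-29237 - -82560\right) - 136948}}{418^{2}} = \left(- \frac{1933}{12360}\right) \left(- \frac{36776}{1263773}\right) + \frac{\sqrt{\left(-29237 + 82560\right) - 136948}}{174724} = \frac{8886001}{1952529285} + \sqrt{53323 - 136948} \cdot \frac{1}{174724} = \frac{8886001}{1952529285} + \sqrt{-83625} \cdot \frac{1}{174724} = \frac{8886001}{1952529285} + 5 i \sqrt{3345} \cdot \frac{1}{174724} = \frac{8886001}{1952529285} + \frac{5 i \sqrt{3345}}{174724}$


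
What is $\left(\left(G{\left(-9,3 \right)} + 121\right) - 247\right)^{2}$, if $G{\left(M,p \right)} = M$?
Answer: $18225$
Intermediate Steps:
$\left(\left(G{\left(-9,3 \right)} + 121\right) - 247\right)^{2} = \left(\left(-9 + 121\right) - 247\right)^{2} = \left(112 - 247\right)^{2} = \left(-135\right)^{2} = 18225$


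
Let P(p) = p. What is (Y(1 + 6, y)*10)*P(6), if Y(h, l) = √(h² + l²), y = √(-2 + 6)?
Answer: 60*√53 ≈ 436.81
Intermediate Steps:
y = 2 (y = √4 = 2)
(Y(1 + 6, y)*10)*P(6) = (√((1 + 6)² + 2²)*10)*6 = (√(7² + 4)*10)*6 = (√(49 + 4)*10)*6 = (√53*10)*6 = (10*√53)*6 = 60*√53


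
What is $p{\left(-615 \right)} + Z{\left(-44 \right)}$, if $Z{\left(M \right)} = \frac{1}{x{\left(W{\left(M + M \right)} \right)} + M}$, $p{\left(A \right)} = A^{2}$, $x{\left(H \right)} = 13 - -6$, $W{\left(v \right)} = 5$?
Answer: $\frac{9455624}{25} \approx 3.7823 \cdot 10^{5}$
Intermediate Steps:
$x{\left(H \right)} = 19$ ($x{\left(H \right)} = 13 + 6 = 19$)
$Z{\left(M \right)} = \frac{1}{19 + M}$
$p{\left(-615 \right)} + Z{\left(-44 \right)} = \left(-615\right)^{2} + \frac{1}{19 - 44} = 378225 + \frac{1}{-25} = 378225 - \frac{1}{25} = \frac{9455624}{25}$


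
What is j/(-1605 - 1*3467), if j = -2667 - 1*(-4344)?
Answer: -1677/5072 ≈ -0.33064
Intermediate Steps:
j = 1677 (j = -2667 + 4344 = 1677)
j/(-1605 - 1*3467) = 1677/(-1605 - 1*3467) = 1677/(-1605 - 3467) = 1677/(-5072) = 1677*(-1/5072) = -1677/5072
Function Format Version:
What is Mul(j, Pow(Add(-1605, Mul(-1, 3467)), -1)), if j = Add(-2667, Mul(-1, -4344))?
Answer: Rational(-1677, 5072) ≈ -0.33064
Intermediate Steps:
j = 1677 (j = Add(-2667, 4344) = 1677)
Mul(j, Pow(Add(-1605, Mul(-1, 3467)), -1)) = Mul(1677, Pow(Add(-1605, Mul(-1, 3467)), -1)) = Mul(1677, Pow(Add(-1605, -3467), -1)) = Mul(1677, Pow(-5072, -1)) = Mul(1677, Rational(-1, 5072)) = Rational(-1677, 5072)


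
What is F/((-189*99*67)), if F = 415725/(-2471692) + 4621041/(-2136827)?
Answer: 4103374158649/2207060617174356636 ≈ 1.8592e-6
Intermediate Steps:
F = -12310122475947/5281578201284 (F = 415725*(-1/2471692) + 4621041*(-1/2136827) = -415725/2471692 - 4621041/2136827 = -12310122475947/5281578201284 ≈ -2.3308)
F/((-189*99*67)) = -12310122475947/(5281578201284*(-189*99*67)) = -12310122475947/(5281578201284*((-18711*67))) = -12310122475947/5281578201284/(-1253637) = -12310122475947/5281578201284*(-1/1253637) = 4103374158649/2207060617174356636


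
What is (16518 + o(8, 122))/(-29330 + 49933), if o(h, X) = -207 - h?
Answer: 16303/20603 ≈ 0.79129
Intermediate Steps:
(16518 + o(8, 122))/(-29330 + 49933) = (16518 + (-207 - 1*8))/(-29330 + 49933) = (16518 + (-207 - 8))/20603 = (16518 - 215)*(1/20603) = 16303*(1/20603) = 16303/20603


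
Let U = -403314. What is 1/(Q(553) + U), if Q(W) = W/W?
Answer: -1/403313 ≈ -2.4795e-6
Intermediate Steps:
Q(W) = 1
1/(Q(553) + U) = 1/(1 - 403314) = 1/(-403313) = -1/403313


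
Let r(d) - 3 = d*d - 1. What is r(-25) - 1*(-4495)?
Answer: 5122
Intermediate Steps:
r(d) = 2 + d**2 (r(d) = 3 + (d*d - 1) = 3 + (d**2 - 1) = 3 + (-1 + d**2) = 2 + d**2)
r(-25) - 1*(-4495) = (2 + (-25)**2) - 1*(-4495) = (2 + 625) + 4495 = 627 + 4495 = 5122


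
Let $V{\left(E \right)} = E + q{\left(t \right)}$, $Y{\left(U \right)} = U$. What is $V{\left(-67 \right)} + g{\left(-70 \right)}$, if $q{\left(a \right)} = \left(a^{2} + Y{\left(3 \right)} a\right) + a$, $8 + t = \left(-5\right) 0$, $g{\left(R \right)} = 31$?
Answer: $-4$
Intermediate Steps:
$t = -8$ ($t = -8 - 0 = -8 + 0 = -8$)
$q{\left(a \right)} = a^{2} + 4 a$ ($q{\left(a \right)} = \left(a^{2} + 3 a\right) + a = a^{2} + 4 a$)
$V{\left(E \right)} = 32 + E$ ($V{\left(E \right)} = E - 8 \left(4 - 8\right) = E - -32 = E + 32 = 32 + E$)
$V{\left(-67 \right)} + g{\left(-70 \right)} = \left(32 - 67\right) + 31 = -35 + 31 = -4$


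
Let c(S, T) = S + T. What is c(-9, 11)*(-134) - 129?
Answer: -397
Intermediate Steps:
c(-9, 11)*(-134) - 129 = (-9 + 11)*(-134) - 129 = 2*(-134) - 129 = -268 - 129 = -397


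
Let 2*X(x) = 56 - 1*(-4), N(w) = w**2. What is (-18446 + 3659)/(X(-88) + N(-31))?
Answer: -14787/991 ≈ -14.921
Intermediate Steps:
X(x) = 30 (X(x) = (56 - 1*(-4))/2 = (56 + 4)/2 = (1/2)*60 = 30)
(-18446 + 3659)/(X(-88) + N(-31)) = (-18446 + 3659)/(30 + (-31)**2) = -14787/(30 + 961) = -14787/991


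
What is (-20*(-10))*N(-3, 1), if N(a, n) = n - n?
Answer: 0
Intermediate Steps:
N(a, n) = 0
(-20*(-10))*N(-3, 1) = -20*(-10)*0 = 200*0 = 0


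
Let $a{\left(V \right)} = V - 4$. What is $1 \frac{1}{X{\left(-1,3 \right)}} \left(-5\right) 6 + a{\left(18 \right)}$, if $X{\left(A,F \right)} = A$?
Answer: $44$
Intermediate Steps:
$a{\left(V \right)} = -4 + V$
$1 \frac{1}{X{\left(-1,3 \right)}} \left(-5\right) 6 + a{\left(18 \right)} = 1 \frac{1}{-1} \left(-5\right) 6 + \left(-4 + 18\right) = 1 \left(-1\right) \left(-5\right) 6 + 14 = \left(-1\right) \left(-5\right) 6 + 14 = 5 \cdot 6 + 14 = 30 + 14 = 44$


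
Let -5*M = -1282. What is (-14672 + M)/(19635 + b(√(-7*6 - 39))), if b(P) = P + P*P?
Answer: -156601468/212421665 + 72078*I/212421665 ≈ -0.73722 + 0.00033932*I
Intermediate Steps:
M = 1282/5 (M = -⅕*(-1282) = 1282/5 ≈ 256.40)
b(P) = P + P²
(-14672 + M)/(19635 + b(√(-7*6 - 39))) = (-14672 + 1282/5)/(19635 + √(-7*6 - 39)*(1 + √(-7*6 - 39))) = -72078/(5*(19635 + √(-42 - 39)*(1 + √(-42 - 39)))) = -72078/(5*(19635 + √(-81)*(1 + √(-81)))) = -72078/(5*(19635 + (9*I)*(1 + 9*I))) = -72078/(5*(19635 + 9*I*(1 + 9*I)))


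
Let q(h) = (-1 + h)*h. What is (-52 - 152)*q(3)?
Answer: -1224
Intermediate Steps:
q(h) = h*(-1 + h)
(-52 - 152)*q(3) = (-52 - 152)*(3*(-1 + 3)) = -612*2 = -204*6 = -1224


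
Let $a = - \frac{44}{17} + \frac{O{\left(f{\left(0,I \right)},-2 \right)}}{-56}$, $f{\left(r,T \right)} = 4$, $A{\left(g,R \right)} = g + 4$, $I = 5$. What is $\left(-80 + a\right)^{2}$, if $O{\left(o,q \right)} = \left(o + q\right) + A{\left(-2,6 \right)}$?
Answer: $\frac{387026929}{56644} \approx 6832.6$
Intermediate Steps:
$A{\left(g,R \right)} = 4 + g$
$O{\left(o,q \right)} = 2 + o + q$ ($O{\left(o,q \right)} = \left(o + q\right) + \left(4 - 2\right) = \left(o + q\right) + 2 = 2 + o + q$)
$a = - \frac{633}{238}$ ($a = - \frac{44}{17} + \frac{2 + 4 - 2}{-56} = \left(-44\right) \frac{1}{17} + 4 \left(- \frac{1}{56}\right) = - \frac{44}{17} - \frac{1}{14} = - \frac{633}{238} \approx -2.6597$)
$\left(-80 + a\right)^{2} = \left(-80 - \frac{633}{238}\right)^{2} = \left(- \frac{19673}{238}\right)^{2} = \frac{387026929}{56644}$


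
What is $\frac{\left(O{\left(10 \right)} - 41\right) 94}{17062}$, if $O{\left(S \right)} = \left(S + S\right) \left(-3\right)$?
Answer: $- \frac{4747}{8531} \approx -0.55644$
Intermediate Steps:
$O{\left(S \right)} = - 6 S$ ($O{\left(S \right)} = 2 S \left(-3\right) = - 6 S$)
$\frac{\left(O{\left(10 \right)} - 41\right) 94}{17062} = \frac{\left(\left(-6\right) 10 - 41\right) 94}{17062} = \left(-60 - 41\right) 94 \cdot \frac{1}{17062} = \left(-101\right) 94 \cdot \frac{1}{17062} = \left(-9494\right) \frac{1}{17062} = - \frac{4747}{8531}$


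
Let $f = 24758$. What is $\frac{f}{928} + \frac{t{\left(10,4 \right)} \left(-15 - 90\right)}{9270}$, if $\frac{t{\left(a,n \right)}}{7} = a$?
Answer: $\frac{3711431}{143376} \approx 25.886$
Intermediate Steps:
$t{\left(a,n \right)} = 7 a$
$\frac{f}{928} + \frac{t{\left(10,4 \right)} \left(-15 - 90\right)}{9270} = \frac{24758}{928} + \frac{7 \cdot 10 \left(-15 - 90\right)}{9270} = 24758 \cdot \frac{1}{928} + 70 \left(-105\right) \frac{1}{9270} = \frac{12379}{464} - \frac{245}{309} = \frac{3711431}{143376}$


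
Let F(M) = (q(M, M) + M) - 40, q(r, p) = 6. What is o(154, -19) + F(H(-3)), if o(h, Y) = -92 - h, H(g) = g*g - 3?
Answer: -274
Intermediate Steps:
H(g) = -3 + g² (H(g) = g² - 3 = -3 + g²)
F(M) = -34 + M (F(M) = (6 + M) - 40 = -34 + M)
o(154, -19) + F(H(-3)) = (-92 - 1*154) + (-34 + (-3 + (-3)²)) = (-92 - 154) + (-34 + (-3 + 9)) = -246 + (-34 + 6) = -246 - 28 = -274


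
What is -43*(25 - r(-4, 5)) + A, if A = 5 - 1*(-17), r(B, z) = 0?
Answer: -1053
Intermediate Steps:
A = 22 (A = 5 + 17 = 22)
-43*(25 - r(-4, 5)) + A = -43*(25 - 1*0) + 22 = -43*(25 + 0) + 22 = -43*25 + 22 = -1075 + 22 = -1053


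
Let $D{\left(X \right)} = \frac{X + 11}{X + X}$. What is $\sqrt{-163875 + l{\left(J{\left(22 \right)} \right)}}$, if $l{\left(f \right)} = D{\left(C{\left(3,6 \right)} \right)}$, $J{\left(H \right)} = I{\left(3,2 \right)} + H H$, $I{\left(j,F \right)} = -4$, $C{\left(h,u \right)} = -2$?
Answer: $\frac{i \sqrt{655509}}{2} \approx 404.82 i$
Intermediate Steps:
$J{\left(H \right)} = -4 + H^{2}$ ($J{\left(H \right)} = -4 + H H = -4 + H^{2}$)
$D{\left(X \right)} = \frac{11 + X}{2 X}$
$l{\left(f \right)} = - \frac{9}{4}$ ($l{\left(f \right)} = \frac{11 - 2}{2 \left(-2\right)} = \frac{1}{2} \left(- \frac{1}{2}\right) 9 = - \frac{9}{4}$)
$\sqrt{-163875 + l{\left(J{\left(22 \right)} \right)}} = \sqrt{-163875 - \frac{9}{4}} = \sqrt{- \frac{655509}{4}} = \frac{i \sqrt{655509}}{2}$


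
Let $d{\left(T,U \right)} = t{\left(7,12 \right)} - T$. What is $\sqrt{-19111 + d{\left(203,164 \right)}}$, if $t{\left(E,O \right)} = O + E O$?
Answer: $i \sqrt{19218} \approx 138.63 i$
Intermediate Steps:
$d{\left(T,U \right)} = 96 - T$ ($d{\left(T,U \right)} = 12 \left(1 + 7\right) - T = 12 \cdot 8 - T = 96 - T$)
$\sqrt{-19111 + d{\left(203,164 \right)}} = \sqrt{-19111 + \left(96 - 203\right)} = \sqrt{-19111 - 107} = \sqrt{-19218} = i \sqrt{19218}$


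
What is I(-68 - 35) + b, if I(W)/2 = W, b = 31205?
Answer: 30999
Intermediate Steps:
I(W) = 2*W
I(-68 - 35) + b = 2*(-68 - 35) + 31205 = 2*(-103) + 31205 = -206 + 31205 = 30999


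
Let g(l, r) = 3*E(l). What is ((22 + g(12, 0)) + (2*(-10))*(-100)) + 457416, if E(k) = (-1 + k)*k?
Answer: 459834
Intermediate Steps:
E(k) = k*(-1 + k)
g(l, r) = 3*l*(-1 + l) (g(l, r) = 3*(l*(-1 + l)) = 3*l*(-1 + l))
((22 + g(12, 0)) + (2*(-10))*(-100)) + 457416 = ((22 + 3*12*(-1 + 12)) + (2*(-10))*(-100)) + 457416 = ((22 + 3*12*11) - 20*(-100)) + 457416 = ((22 + 396) + 2000) + 457416 = (418 + 2000) + 457416 = 2418 + 457416 = 459834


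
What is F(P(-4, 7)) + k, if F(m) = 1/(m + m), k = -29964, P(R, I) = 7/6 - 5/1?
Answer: -689175/23 ≈ -29964.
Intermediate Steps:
P(R, I) = -23/6 (P(R, I) = 7*(1/6) - 5*1 = 7/6 - 5 = -23/6)
F(m) = 1/(2*m)
F(P(-4, 7)) + k = 1/(2*(-23/6)) - 29964 = (1/2)*(-6/23) - 29964 = -3/23 - 29964 = -689175/23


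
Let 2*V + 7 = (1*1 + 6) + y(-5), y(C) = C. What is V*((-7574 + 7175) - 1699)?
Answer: 5245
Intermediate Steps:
V = -5/2 (V = -7/2 + ((1*1 + 6) - 5)/2 = -7/2 + ((1 + 6) - 5)/2 = -7/2 + (7 - 5)/2 = -7/2 + (½)*2 = -7/2 + 1 = -5/2 ≈ -2.5000)
V*((-7574 + 7175) - 1699) = -5*((-7574 + 7175) - 1699)/2 = -5*(-399 - 1699)/2 = -5/2*(-2098) = 5245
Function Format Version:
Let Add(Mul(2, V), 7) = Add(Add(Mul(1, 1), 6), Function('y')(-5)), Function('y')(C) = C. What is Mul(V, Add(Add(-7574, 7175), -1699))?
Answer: 5245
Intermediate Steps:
V = Rational(-5, 2) (V = Add(Rational(-7, 2), Mul(Rational(1, 2), Add(Add(Mul(1, 1), 6), -5))) = Add(Rational(-7, 2), Mul(Rational(1, 2), Add(Add(1, 6), -5))) = Add(Rational(-7, 2), Mul(Rational(1, 2), Add(7, -5))) = Add(Rational(-7, 2), Mul(Rational(1, 2), 2)) = Add(Rational(-7, 2), 1) = Rational(-5, 2) ≈ -2.5000)
Mul(V, Add(Add(-7574, 7175), -1699)) = Mul(Rational(-5, 2), Add(Add(-7574, 7175), -1699)) = Mul(Rational(-5, 2), Add(-399, -1699)) = Mul(Rational(-5, 2), -2098) = 5245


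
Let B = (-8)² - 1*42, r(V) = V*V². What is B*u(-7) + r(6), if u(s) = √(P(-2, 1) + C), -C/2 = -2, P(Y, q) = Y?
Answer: 216 + 22*√2 ≈ 247.11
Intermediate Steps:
C = 4 (C = -2*(-2) = 4)
r(V) = V³
B = 22 (B = 64 - 42 = 22)
u(s) = √2 (u(s) = √(-2 + 4) = √2)
B*u(-7) + r(6) = 22*√2 + 6³ = 22*√2 + 216 = 216 + 22*√2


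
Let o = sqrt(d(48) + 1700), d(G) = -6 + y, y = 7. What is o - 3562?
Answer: -3562 + 9*sqrt(21) ≈ -3520.8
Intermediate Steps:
d(G) = 1 (d(G) = -6 + 7 = 1)
o = 9*sqrt(21) (o = sqrt(1 + 1700) = sqrt(1701) = 9*sqrt(21) ≈ 41.243)
o - 3562 = 9*sqrt(21) - 3562 = -3562 + 9*sqrt(21)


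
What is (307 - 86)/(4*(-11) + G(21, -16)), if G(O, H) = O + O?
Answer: -221/2 ≈ -110.50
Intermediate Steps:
G(O, H) = 2*O
(307 - 86)/(4*(-11) + G(21, -16)) = (307 - 86)/(4*(-11) + 2*21) = 221/(-44 + 42) = 221/(-2) = 221*(-1/2) = -221/2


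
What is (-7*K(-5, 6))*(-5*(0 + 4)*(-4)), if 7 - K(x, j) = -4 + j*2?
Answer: 560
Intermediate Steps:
K(x, j) = 11 - 2*j (K(x, j) = 7 - (-4 + j*2) = 7 - (-4 + 2*j) = 7 + (4 - 2*j) = 11 - 2*j)
(-7*K(-5, 6))*(-5*(0 + 4)*(-4)) = (-7*(11 - 2*6))*(-5*(0 + 4)*(-4)) = (-7*(11 - 12))*(-5*4*(-4)) = (-7*(-1))*(-20*(-4)) = 7*80 = 560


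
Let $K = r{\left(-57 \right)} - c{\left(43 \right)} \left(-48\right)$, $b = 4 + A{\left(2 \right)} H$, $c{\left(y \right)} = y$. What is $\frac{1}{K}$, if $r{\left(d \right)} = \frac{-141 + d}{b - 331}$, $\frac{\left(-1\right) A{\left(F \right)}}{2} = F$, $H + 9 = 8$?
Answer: $\frac{323}{666870} \approx 0.00048435$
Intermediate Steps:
$H = -1$ ($H = -9 + 8 = -1$)
$A{\left(F \right)} = - 2 F$
$b = 8$ ($b = 4 + \left(-2\right) 2 \left(-1\right) = 4 - -4 = 4 + 4 = 8$)
$r{\left(d \right)} = \frac{141}{323} - \frac{d}{323}$ ($r{\left(d \right)} = \frac{-141 + d}{8 - 331} = \frac{-141 + d}{-323} = \left(-141 + d\right) \left(- \frac{1}{323}\right) = \frac{141}{323} - \frac{d}{323}$)
$K = \frac{666870}{323}$ ($K = \left(\frac{141}{323} - - \frac{3}{17}\right) - 43 \left(-48\right) = \left(\frac{141}{323} + \frac{3}{17}\right) - -2064 = \frac{198}{323} + 2064 = \frac{666870}{323} \approx 2064.6$)
$\frac{1}{K} = \frac{1}{\frac{666870}{323}} = \frac{323}{666870}$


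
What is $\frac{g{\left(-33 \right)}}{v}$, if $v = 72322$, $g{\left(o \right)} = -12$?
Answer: $- \frac{6}{36161} \approx -0.00016592$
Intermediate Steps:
$\frac{g{\left(-33 \right)}}{v} = - \frac{12}{72322} = \left(-12\right) \frac{1}{72322} = - \frac{6}{36161}$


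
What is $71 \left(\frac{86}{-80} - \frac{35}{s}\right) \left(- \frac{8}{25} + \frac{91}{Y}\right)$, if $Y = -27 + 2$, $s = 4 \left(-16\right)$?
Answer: $\frac{1187901}{8000} \approx 148.49$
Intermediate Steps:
$s = -64$
$Y = -25$
$71 \left(\frac{86}{-80} - \frac{35}{s}\right) \left(- \frac{8}{25} + \frac{91}{Y}\right) = 71 \left(\frac{86}{-80} - \frac{35}{-64}\right) \left(- \frac{8}{25} + \frac{91}{-25}\right) = 71 \left(86 \left(- \frac{1}{80}\right) - - \frac{35}{64}\right) \left(\left(-8\right) \frac{1}{25} + 91 \left(- \frac{1}{25}\right)\right) = 71 \left(- \frac{43}{40} + \frac{35}{64}\right) \left(- \frac{8}{25} - \frac{91}{25}\right) = 71 \left(- \frac{169}{320}\right) \left(- \frac{99}{25}\right) = \left(- \frac{11999}{320}\right) \left(- \frac{99}{25}\right) = \frac{1187901}{8000}$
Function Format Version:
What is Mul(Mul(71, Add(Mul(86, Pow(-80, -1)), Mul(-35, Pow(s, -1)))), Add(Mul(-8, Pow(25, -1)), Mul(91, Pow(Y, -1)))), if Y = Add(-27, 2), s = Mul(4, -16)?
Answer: Rational(1187901, 8000) ≈ 148.49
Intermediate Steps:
s = -64
Y = -25
Mul(Mul(71, Add(Mul(86, Pow(-80, -1)), Mul(-35, Pow(s, -1)))), Add(Mul(-8, Pow(25, -1)), Mul(91, Pow(Y, -1)))) = Mul(Mul(71, Add(Mul(86, Pow(-80, -1)), Mul(-35, Pow(-64, -1)))), Add(Mul(-8, Pow(25, -1)), Mul(91, Pow(-25, -1)))) = Mul(Mul(71, Add(Mul(86, Rational(-1, 80)), Mul(-35, Rational(-1, 64)))), Add(Mul(-8, Rational(1, 25)), Mul(91, Rational(-1, 25)))) = Mul(Mul(71, Add(Rational(-43, 40), Rational(35, 64))), Add(Rational(-8, 25), Rational(-91, 25))) = Mul(Mul(71, Rational(-169, 320)), Rational(-99, 25)) = Mul(Rational(-11999, 320), Rational(-99, 25)) = Rational(1187901, 8000)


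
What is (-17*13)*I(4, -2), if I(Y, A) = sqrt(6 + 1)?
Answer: -221*sqrt(7) ≈ -584.71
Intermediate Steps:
I(Y, A) = sqrt(7)
(-17*13)*I(4, -2) = (-17*13)*sqrt(7) = -221*sqrt(7)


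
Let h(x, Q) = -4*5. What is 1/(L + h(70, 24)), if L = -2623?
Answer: -1/2643 ≈ -0.00037836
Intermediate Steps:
h(x, Q) = -20
1/(L + h(70, 24)) = 1/(-2623 - 20) = 1/(-2643) = -1/2643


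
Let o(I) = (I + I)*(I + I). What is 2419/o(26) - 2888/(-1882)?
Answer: 6180855/2544464 ≈ 2.4291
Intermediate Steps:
o(I) = 4*I² (o(I) = (2*I)*(2*I) = 4*I²)
2419/o(26) - 2888/(-1882) = 2419/((4*26²)) - 2888/(-1882) = 2419/((4*676)) - 2888*(-1/1882) = 2419/2704 + 1444/941 = 6180855/2544464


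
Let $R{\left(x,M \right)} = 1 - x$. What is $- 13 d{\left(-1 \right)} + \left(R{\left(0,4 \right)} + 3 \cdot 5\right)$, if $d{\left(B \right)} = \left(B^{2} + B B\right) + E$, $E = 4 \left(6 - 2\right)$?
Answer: $-218$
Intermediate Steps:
$E = 16$ ($E = 4 \cdot 4 = 16$)
$d{\left(B \right)} = 16 + 2 B^{2}$ ($d{\left(B \right)} = \left(B^{2} + B B\right) + 16 = \left(B^{2} + B^{2}\right) + 16 = 2 B^{2} + 16 = 16 + 2 B^{2}$)
$- 13 d{\left(-1 \right)} + \left(R{\left(0,4 \right)} + 3 \cdot 5\right) = - 13 \left(16 + 2 \left(-1\right)^{2}\right) + \left(\left(1 - 0\right) + 3 \cdot 5\right) = - 13 \left(16 + 2 \cdot 1\right) + \left(\left(1 + 0\right) + 15\right) = - 13 \left(16 + 2\right) + \left(1 + 15\right) = \left(-13\right) 18 + 16 = -234 + 16 = -218$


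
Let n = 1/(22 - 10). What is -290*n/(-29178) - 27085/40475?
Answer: -947169581/1417175460 ≈ -0.66835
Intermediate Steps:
n = 1/12 ≈ 0.083333
-290*n/(-29178) - 27085/40475 = -290*1/12/(-29178) - 27085/40475 = -145/6*(-1/29178) - 27085*1/40475 = 145/175068 - 5417/8095 = -947169581/1417175460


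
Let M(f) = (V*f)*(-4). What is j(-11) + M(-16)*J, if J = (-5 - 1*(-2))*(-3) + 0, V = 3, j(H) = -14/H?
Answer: 19022/11 ≈ 1729.3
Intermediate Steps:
M(f) = -12*f (M(f) = (3*f)*(-4) = -12*f)
J = 9 (J = (-5 + 2)*(-3) + 0 = -3*(-3) + 0 = 9 + 0 = 9)
j(-11) + M(-16)*J = -14/(-11) - 12*(-16)*9 = -14*(-1/11) + 192*9 = 14/11 + 1728 = 19022/11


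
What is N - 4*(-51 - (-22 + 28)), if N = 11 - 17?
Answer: 222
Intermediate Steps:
N = -6
N - 4*(-51 - (-22 + 28)) = -6 - 4*(-51 - (-22 + 28)) = -6 - 4*(-51 - 1*6) = -6 - 4*(-51 - 6) = -6 - 4*(-57) = -6 + 228 = 222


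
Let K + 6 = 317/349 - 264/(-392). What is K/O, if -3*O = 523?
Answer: 226668/8943823 ≈ 0.025344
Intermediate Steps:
K = -75556/17101 (K = -6 + (317/349 - 264/(-392)) = -6 + (317*(1/349) - 264*(-1/392)) = -6 + (317/349 + 33/49) = -6 + 27050/17101 = -75556/17101 ≈ -4.4182)
O = -523/3 (O = -1/3*523 = -523/3 ≈ -174.33)
K/O = -75556/(17101*(-523/3)) = -75556/17101*(-3/523) = 226668/8943823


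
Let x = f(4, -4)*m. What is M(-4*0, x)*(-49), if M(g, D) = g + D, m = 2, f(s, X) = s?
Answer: -392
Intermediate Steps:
x = 8 (x = 4*2 = 8)
M(g, D) = D + g
M(-4*0, x)*(-49) = (8 - 4*0)*(-49) = (8 + 0)*(-49) = 8*(-49) = -392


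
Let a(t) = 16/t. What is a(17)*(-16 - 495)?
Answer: -8176/17 ≈ -480.94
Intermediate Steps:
a(17)*(-16 - 495) = (16/17)*(-16 - 495) = (16*(1/17))*(-511) = (16/17)*(-511) = -8176/17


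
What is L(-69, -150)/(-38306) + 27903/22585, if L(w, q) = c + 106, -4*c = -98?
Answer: 2131809951/1730282020 ≈ 1.2321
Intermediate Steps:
c = 49/2 (c = -¼*(-98) = 49/2 ≈ 24.500)
L(w, q) = 261/2 (L(w, q) = 49/2 + 106 = 261/2)
L(-69, -150)/(-38306) + 27903/22585 = (261/2)/(-38306) + 27903/22585 = (261/2)*(-1/38306) + 27903*(1/22585) = -261/76612 + 27903/22585 = 2131809951/1730282020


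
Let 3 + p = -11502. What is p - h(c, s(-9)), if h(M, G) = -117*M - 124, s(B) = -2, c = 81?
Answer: -1904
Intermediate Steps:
p = -11505 (p = -3 - 11502 = -11505)
h(M, G) = -124 - 117*M
p - h(c, s(-9)) = -11505 - (-124 - 117*81) = -11505 - (-124 - 9477) = -11505 - 1*(-9601) = -11505 + 9601 = -1904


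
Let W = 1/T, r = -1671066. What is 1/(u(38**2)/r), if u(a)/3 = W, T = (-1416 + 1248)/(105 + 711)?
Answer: 114681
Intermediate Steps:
T = -7/34 (T = -168/816 = -168*1/816 = -7/34 ≈ -0.20588)
W = -34/7 (W = 1/(-7/34) = -34/7 ≈ -4.8571)
u(a) = -102/7 (u(a) = 3*(-34/7) = -102/7)
1/(u(38**2)/r) = 1/(-102/7/(-1671066)) = 1/(-102/7*(-1/1671066)) = 1/(1/114681) = 114681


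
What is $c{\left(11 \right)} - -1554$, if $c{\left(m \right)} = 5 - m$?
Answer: $1548$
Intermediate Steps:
$c{\left(11 \right)} - -1554 = \left(5 - 11\right) - -1554 = \left(5 - 11\right) + 1554 = -6 + 1554 = 1548$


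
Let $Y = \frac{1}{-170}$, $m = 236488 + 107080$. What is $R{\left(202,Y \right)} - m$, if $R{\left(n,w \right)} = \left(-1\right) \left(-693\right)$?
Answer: $-342875$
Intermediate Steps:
$m = 343568$
$Y = - \frac{1}{170} \approx -0.0058824$
$R{\left(n,w \right)} = 693$
$R{\left(202,Y \right)} - m = 693 - 343568 = -342875$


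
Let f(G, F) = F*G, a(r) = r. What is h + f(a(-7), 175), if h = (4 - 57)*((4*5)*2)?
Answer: -3345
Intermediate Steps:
h = -2120 (h = -1060*2 = -53*40 = -2120)
h + f(a(-7), 175) = -2120 + 175*(-7) = -2120 - 1225 = -3345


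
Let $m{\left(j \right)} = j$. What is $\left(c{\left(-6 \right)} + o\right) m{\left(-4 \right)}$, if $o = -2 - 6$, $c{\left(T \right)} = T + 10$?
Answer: $16$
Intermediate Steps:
$c{\left(T \right)} = 10 + T$
$o = -8$ ($o = -2 - 6 = -8$)
$\left(c{\left(-6 \right)} + o\right) m{\left(-4 \right)} = \left(\left(10 - 6\right) - 8\right) \left(-4\right) = \left(4 - 8\right) \left(-4\right) = \left(-4\right) \left(-4\right) = 16$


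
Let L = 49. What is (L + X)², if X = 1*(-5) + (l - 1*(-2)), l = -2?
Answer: 1936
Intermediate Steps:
X = -5 (X = 1*(-5) + (-2 - 1*(-2)) = -5 + (-2 + 2) = -5 + 0 = -5)
(L + X)² = (49 - 5)² = 44² = 1936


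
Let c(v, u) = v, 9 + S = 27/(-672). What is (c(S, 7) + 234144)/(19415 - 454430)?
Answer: -5827359/10827040 ≈ -0.53822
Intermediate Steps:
S = -2025/224 (S = -9 + 27/(-672) = -9 + 27*(-1/672) = -9 - 9/224 = -2025/224 ≈ -9.0402)
(c(S, 7) + 234144)/(19415 - 454430) = (-2025/224 + 234144)/(19415 - 454430) = (52446231/224)/(-435015) = (52446231/224)*(-1/435015) = -5827359/10827040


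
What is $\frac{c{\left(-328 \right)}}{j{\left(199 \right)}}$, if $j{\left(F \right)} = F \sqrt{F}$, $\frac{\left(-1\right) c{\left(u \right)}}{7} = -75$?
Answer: $\frac{525 \sqrt{199}}{39601} \approx 0.18702$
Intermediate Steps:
$c{\left(u \right)} = 525$ ($c{\left(u \right)} = \left(-7\right) \left(-75\right) = 525$)
$j{\left(F \right)} = F^{\frac{3}{2}}$
$\frac{c{\left(-328 \right)}}{j{\left(199 \right)}} = \frac{525}{199^{\frac{3}{2}}} = \frac{525}{199 \sqrt{199}} = 525 \frac{\sqrt{199}}{39601} = \frac{525 \sqrt{199}}{39601}$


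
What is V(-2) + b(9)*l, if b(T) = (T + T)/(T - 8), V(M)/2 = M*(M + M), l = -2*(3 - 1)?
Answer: -56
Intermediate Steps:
l = -4 (l = -2*2 = -4)
V(M) = 4*M² (V(M) = 2*(M*(M + M)) = 2*(M*(2*M)) = 2*(2*M²) = 4*M²)
b(T) = 2*T/(-8 + T) (b(T) = (2*T)/(-8 + T) = 2*T/(-8 + T))
V(-2) + b(9)*l = 4*(-2)² + (2*9/(-8 + 9))*(-4) = 4*4 + (2*9/1)*(-4) = 16 + (2*9*1)*(-4) = 16 + 18*(-4) = 16 - 72 = -56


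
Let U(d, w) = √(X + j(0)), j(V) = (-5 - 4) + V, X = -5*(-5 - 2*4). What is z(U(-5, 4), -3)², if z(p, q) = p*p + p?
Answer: 3192 + 224*√14 ≈ 4030.1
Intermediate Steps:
X = 65 (X = -5*(-5 - 8) = -5*(-13) = 65)
j(V) = -9 + V
U(d, w) = 2*√14 (U(d, w) = √(65 + (-9 + 0)) = √(65 - 9) = √56 = 2*√14)
z(p, q) = p + p² (z(p, q) = p² + p = p + p²)
z(U(-5, 4), -3)² = ((2*√14)*(1 + 2*√14))² = (2*√14*(1 + 2*√14))² = 56*(1 + 2*√14)²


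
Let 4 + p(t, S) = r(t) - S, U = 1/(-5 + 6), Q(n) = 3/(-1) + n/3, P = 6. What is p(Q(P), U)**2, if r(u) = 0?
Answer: 25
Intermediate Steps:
Q(n) = -3 + n/3 (Q(n) = 3*(-1) + n*(1/3) = -3 + n/3)
U = 1 (U = 1/1 = 1)
p(t, S) = -4 - S (p(t, S) = -4 + (0 - S) = -4 - S)
p(Q(P), U)**2 = (-4 - 1*1)**2 = (-4 - 1)**2 = (-5)**2 = 25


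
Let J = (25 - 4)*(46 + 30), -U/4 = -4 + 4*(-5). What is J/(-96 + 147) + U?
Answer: 2164/17 ≈ 127.29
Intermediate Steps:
U = 96 (U = -4*(-4 + 4*(-5)) = -4*(-4 - 20) = -4*(-24) = 96)
J = 1596 (J = 21*76 = 1596)
J/(-96 + 147) + U = 1596/(-96 + 147) + 96 = 1596/51 + 96 = 1596*(1/51) + 96 = 532/17 + 96 = 2164/17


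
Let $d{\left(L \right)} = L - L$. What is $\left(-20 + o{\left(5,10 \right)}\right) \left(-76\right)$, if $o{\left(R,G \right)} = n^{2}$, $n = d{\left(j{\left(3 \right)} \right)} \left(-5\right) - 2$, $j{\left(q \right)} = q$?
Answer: $1216$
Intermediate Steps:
$d{\left(L \right)} = 0$
$n = -2$ ($n = 0 \left(-5\right) - 2 = 0 - 2 = -2$)
$o{\left(R,G \right)} = 4$ ($o{\left(R,G \right)} = \left(-2\right)^{2} = 4$)
$\left(-20 + o{\left(5,10 \right)}\right) \left(-76\right) = \left(-20 + 4\right) \left(-76\right) = \left(-16\right) \left(-76\right) = 1216$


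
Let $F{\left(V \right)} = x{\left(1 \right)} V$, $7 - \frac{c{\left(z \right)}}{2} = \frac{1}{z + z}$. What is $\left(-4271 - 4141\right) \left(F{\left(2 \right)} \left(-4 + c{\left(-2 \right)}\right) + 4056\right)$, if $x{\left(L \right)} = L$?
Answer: $-34295724$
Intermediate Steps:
$c{\left(z \right)} = 14 - \frac{1}{z}$ ($c{\left(z \right)} = 14 - \frac{2}{z + z} = 14 - \frac{2}{2 z} = 14 - 2 \frac{1}{2 z} = 14 - \frac{1}{z}$)
$F{\left(V \right)} = V$ ($F{\left(V \right)} = 1 V = V$)
$\left(-4271 - 4141\right) \left(F{\left(2 \right)} \left(-4 + c{\left(-2 \right)}\right) + 4056\right) = \left(-4271 - 4141\right) \left(2 \left(-4 + \left(14 - \frac{1}{-2}\right)\right) + 4056\right) = - 8412 \left(2 \left(-4 + \left(14 - - \frac{1}{2}\right)\right) + 4056\right) = - 8412 \left(2 \left(-4 + \left(14 + \frac{1}{2}\right)\right) + 4056\right) = - 8412 \left(2 \left(-4 + \frac{29}{2}\right) + 4056\right) = - 8412 \left(2 \cdot \frac{21}{2} + 4056\right) = - 8412 \left(21 + 4056\right) = \left(-8412\right) 4077 = -34295724$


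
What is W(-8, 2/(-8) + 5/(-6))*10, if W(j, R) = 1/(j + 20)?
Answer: 5/6 ≈ 0.83333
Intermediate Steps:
W(j, R) = 1/(20 + j)
W(-8, 2/(-8) + 5/(-6))*10 = 10/(20 - 8) = 10/12 = (1/12)*10 = 5/6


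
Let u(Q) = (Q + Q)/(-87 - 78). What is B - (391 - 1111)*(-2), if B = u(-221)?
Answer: -237158/165 ≈ -1437.3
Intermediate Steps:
u(Q) = -2*Q/165 (u(Q) = (2*Q)/(-165) = (2*Q)*(-1/165) = -2*Q/165)
B = 442/165 (B = -2/165*(-221) = 442/165 ≈ 2.6788)
B - (391 - 1111)*(-2) = 442/165 - (391 - 1111)*(-2) = 442/165 - (-720)*(-2) = 442/165 - 1*1440 = 442/165 - 1440 = -237158/165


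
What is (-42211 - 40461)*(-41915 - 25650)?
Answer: 5585733680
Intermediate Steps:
(-42211 - 40461)*(-41915 - 25650) = -82672*(-67565) = 5585733680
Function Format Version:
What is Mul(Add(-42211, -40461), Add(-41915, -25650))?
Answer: 5585733680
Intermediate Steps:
Mul(Add(-42211, -40461), Add(-41915, -25650)) = Mul(-82672, -67565) = 5585733680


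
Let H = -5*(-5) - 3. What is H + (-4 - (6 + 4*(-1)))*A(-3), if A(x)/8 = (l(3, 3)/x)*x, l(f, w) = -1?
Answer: 70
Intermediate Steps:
H = 22 (H = 25 - 3 = 22)
A(x) = -8 (A(x) = 8*((-1/x)*x) = 8*(-1) = -8)
H + (-4 - (6 + 4*(-1)))*A(-3) = 22 + (-4 - (6 + 4*(-1)))*(-8) = 22 + (-4 - (6 - 4))*(-8) = 22 + (-4 - 1*2)*(-8) = 22 + (-4 - 2)*(-8) = 22 - 6*(-8) = 22 + 48 = 70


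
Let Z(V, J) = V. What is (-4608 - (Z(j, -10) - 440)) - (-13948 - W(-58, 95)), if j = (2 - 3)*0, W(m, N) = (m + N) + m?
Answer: 9759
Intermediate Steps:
W(m, N) = N + 2*m (W(m, N) = (N + m) + m = N + 2*m)
j = 0 (j = -1*0 = 0)
(-4608 - (Z(j, -10) - 440)) - (-13948 - W(-58, 95)) = (-4608 - (0 - 440)) - (-13948 - (95 + 2*(-58))) = (-4608 - 1*(-440)) - (-13948 - (95 - 116)) = (-4608 + 440) - (-13948 - 1*(-21)) = -4168 - (-13948 + 21) = -4168 - 1*(-13927) = -4168 + 13927 = 9759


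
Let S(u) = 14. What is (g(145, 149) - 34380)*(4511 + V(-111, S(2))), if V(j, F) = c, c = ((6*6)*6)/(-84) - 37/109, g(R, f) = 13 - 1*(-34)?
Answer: -118094258776/763 ≈ -1.5478e+8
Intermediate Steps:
g(R, f) = 47 (g(R, f) = 13 + 34 = 47)
c = -2221/763 (c = (36*6)*(-1/84) - 37*1/109 = 216*(-1/84) - 37/109 = -18/7 - 37/109 = -2221/763 ≈ -2.9109)
V(j, F) = -2221/763
(g(145, 149) - 34380)*(4511 + V(-111, S(2))) = (47 - 34380)*(4511 - 2221/763) = -34333*3439672/763 = -118094258776/763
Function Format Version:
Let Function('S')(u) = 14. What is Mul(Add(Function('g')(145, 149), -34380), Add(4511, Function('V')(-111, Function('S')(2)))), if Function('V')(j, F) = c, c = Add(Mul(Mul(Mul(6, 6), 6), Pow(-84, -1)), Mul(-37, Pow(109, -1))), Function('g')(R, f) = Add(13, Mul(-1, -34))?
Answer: Rational(-118094258776, 763) ≈ -1.5478e+8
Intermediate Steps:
Function('g')(R, f) = 47 (Function('g')(R, f) = Add(13, 34) = 47)
c = Rational(-2221, 763) (c = Add(Mul(Mul(36, 6), Rational(-1, 84)), Mul(-37, Rational(1, 109))) = Add(Mul(216, Rational(-1, 84)), Rational(-37, 109)) = Add(Rational(-18, 7), Rational(-37, 109)) = Rational(-2221, 763) ≈ -2.9109)
Function('V')(j, F) = Rational(-2221, 763)
Mul(Add(Function('g')(145, 149), -34380), Add(4511, Function('V')(-111, Function('S')(2)))) = Mul(Add(47, -34380), Add(4511, Rational(-2221, 763))) = Mul(-34333, Rational(3439672, 763)) = Rational(-118094258776, 763)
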